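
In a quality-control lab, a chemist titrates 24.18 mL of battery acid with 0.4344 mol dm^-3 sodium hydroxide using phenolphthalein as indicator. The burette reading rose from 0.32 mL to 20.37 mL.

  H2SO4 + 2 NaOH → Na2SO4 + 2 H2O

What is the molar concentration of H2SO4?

0.1801 mol/L

n(NaOH) = 0.02005 L × 0.4344 mol/L = 8.710 × 10^-3 mol
From the 1:2 mole ratio, n(H2SO4) = 1/2 × 8.710 × 10^-3 = 4.355 × 10^-3 mol
[H2SO4] = 4.355 × 10^-3 mol / 0.02418 L = 0.1801 mol/L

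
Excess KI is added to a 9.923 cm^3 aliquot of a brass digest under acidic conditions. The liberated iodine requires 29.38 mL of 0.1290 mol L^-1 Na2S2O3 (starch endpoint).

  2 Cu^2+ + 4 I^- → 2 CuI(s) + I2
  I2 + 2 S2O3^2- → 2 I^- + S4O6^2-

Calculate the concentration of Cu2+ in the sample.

0.3819 mol/L

n(S2O3^2-) = 0.02938 × 0.1290 = 3.790 × 10^-3 mol
n(I2) = n(S2O3^2-)/2 = 1.895 × 10^-3 mol
From the 2:1 ratio, n(Cu2+) in the aliquot = 2/1 × 1.895 × 10^-3 = 3.790 × 10^-3 mol
[Cu2+] = 3.790 × 10^-3 / 0.009923 = 0.3819 mol/L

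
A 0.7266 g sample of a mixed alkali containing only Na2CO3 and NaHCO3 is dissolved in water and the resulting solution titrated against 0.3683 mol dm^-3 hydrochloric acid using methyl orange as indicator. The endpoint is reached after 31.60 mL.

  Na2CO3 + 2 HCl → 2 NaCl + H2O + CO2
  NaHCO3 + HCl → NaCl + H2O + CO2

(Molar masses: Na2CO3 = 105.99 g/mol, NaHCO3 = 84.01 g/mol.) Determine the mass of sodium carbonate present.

0.4291 g

n(HCl) = 0.03160 × 0.3683 = 0.01164 mol
Let x = n(Na2CO3), y = n(NaHCO3).
Titrant: 2x + 1y = 0.01164;  mass: 105.99x + 84.01y = 0.7266
Solving, x = 4.049 × 10^-3 mol, y = 3.541 × 10^-3 mol
mass of Na2CO3 = 4.049 × 10^-3 × 105.99 = 0.4291 g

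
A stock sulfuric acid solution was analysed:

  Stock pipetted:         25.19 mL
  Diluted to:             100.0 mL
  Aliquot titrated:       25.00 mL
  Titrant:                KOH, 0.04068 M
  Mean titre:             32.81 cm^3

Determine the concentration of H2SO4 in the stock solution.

0.1060 M

H2SO4 + 2 KOH → K2SO4 + 2 H2O
n(KOH) = 0.03281 × 0.04068 = 1.335 × 10^-3 mol
From the 1:2 ratio, n(H2SO4) in the aliquot = 1/2 × 1.335 × 10^-3 = 6.674 × 10^-4 mol
[H2SO4]_dilute = 6.674 × 10^-4 / 0.02500 = 0.02669 mol/L
Dilution factor = 100.0 / 25.19 = 3.970
[H2SO4]_stock = 0.02669 × 3.970 = 0.1060 mol/L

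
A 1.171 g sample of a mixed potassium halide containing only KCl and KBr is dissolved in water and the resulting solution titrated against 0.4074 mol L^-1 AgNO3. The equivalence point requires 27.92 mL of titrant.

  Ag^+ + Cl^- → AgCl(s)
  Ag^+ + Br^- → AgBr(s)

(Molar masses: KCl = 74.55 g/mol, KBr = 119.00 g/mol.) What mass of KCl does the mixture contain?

n(AgNO3) = 0.02792 × 0.4074 = 0.01137 mol
Let x = n(KCl), y = n(KBr).
Titrant: 1x + 1y = 0.01137;  mass: 74.55x + 119.00y = 1.171
Solving, x = 4.107 × 10^-3 mol, y = 7.267 × 10^-3 mol
mass of KCl = 4.107 × 10^-3 × 74.55 = 0.3062 g

0.3062 g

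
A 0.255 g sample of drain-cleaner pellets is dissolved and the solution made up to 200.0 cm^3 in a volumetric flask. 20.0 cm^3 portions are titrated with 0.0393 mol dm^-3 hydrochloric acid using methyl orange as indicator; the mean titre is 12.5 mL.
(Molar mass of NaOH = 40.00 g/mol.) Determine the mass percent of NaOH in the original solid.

NaOH + HCl → NaCl + H2O
n(HCl) per titration = 0.0125 × 0.0393 = 4.91 × 10^-4 mol
n(NaOH) in each aliquot = 4.91 × 10^-4 mol (1:1 ratio)
n(NaOH) in the whole flask = 4.91 × 10^-4 × 200.0/20.0 = 4.91 × 10^-3 mol
mass of NaOH = 4.91 × 10^-3 × 40.00 = 0.197 g
% NaOH = 0.197 / 0.255 × 100 = 77.1 %

77.1 %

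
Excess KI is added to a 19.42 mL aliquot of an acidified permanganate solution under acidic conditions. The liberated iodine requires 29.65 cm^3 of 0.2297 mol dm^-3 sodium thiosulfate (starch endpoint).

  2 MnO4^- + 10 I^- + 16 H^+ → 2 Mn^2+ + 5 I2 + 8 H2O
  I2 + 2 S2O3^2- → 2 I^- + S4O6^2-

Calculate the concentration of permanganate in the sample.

0.07014 mol/L

n(S2O3^2-) = 0.02965 × 0.2297 = 6.811 × 10^-3 mol
n(I2) = n(S2O3^2-)/2 = 3.405 × 10^-3 mol
From the 2:5 ratio, n(MnO4^-) in the aliquot = 2/5 × 3.405 × 10^-3 = 1.362 × 10^-3 mol
[MnO4^-] = 1.362 × 10^-3 / 0.01942 = 0.07014 mol/L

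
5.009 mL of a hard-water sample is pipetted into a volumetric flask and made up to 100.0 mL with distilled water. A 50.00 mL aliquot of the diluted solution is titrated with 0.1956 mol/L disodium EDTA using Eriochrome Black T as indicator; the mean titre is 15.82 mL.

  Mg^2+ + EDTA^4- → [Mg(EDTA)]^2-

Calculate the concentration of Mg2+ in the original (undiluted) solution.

n(EDTA) = 0.01582 × 0.1956 = 3.094 × 10^-3 mol
n(Mg2+) in the aliquot = 3.094 × 10^-3 mol (1:1 ratio)
[Mg2+]_dilute = 3.094 × 10^-3 / 0.05000 = 0.06189 mol/L
Dilution factor = 100.0 / 5.009 = 19.96
[Mg2+]_stock = 0.06189 × 19.96 = 1.236 mol/L

1.236 mol/L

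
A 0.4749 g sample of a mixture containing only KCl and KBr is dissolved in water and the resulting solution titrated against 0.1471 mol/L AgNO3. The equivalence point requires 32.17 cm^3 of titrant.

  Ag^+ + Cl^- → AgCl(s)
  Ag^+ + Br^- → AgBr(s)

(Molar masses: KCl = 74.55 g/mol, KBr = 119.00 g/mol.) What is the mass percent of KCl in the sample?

n(AgNO3) = 0.03217 × 0.1471 = 4.732 × 10^-3 mol
Let x = n(KCl), y = n(KBr).
Titrant: 1x + 1y = 4.732 × 10^-3;  mass: 74.55x + 119.00y = 0.4749
Solving, x = 1.985 × 10^-3 mol, y = 2.747 × 10^-3 mol
mass of KCl = 1.985 × 10^-3 × 74.55 = 0.1480 g
% KCl = 0.1480 / 0.4749 × 100 = 31.16 %

31.16 %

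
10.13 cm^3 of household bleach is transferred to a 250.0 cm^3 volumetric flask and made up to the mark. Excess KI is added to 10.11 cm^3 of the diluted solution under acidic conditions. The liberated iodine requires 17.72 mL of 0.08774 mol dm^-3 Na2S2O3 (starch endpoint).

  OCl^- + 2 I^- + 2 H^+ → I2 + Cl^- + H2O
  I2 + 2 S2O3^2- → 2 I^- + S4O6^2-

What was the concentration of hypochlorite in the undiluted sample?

n(S2O3^2-) = 0.01772 × 0.08774 = 1.555 × 10^-3 mol
n(I2) = n(S2O3^2-)/2 = 7.774 × 10^-4 mol
n(OCl^-) in the aliquot = 7.774 × 10^-4 mol (1:1 ratio)
[OCl^-]_dilute = 7.774 × 10^-4 / 0.01011 = 0.07689 mol/L
[OCl^-]_original = 0.07689 × 250.0/10.13 = 1.898 mol/L

1.898 mol/L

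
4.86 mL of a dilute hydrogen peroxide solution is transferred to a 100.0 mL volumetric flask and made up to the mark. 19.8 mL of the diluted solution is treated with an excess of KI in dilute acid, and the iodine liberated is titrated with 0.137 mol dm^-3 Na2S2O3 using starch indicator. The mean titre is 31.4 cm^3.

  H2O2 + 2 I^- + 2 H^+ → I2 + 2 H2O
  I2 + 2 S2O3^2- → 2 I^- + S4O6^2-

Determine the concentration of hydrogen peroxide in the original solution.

n(S2O3^2-) = 0.0314 × 0.137 = 4.30 × 10^-3 mol
n(I2) = n(S2O3^2-)/2 = 2.15 × 10^-3 mol
n(H2O2) in the aliquot = 2.15 × 10^-3 mol (1:1 ratio)
[H2O2]_dilute = 2.15 × 10^-3 / 0.0198 = 0.109 mol/L
[H2O2]_original = 0.109 × 100.0/4.86 = 2.24 mol/L

2.24 mol/L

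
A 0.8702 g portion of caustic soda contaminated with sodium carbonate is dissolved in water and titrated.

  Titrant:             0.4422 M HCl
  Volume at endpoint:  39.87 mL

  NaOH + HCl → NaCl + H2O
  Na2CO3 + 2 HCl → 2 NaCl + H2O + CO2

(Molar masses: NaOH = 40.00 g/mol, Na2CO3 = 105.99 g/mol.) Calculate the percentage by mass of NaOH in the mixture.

n(HCl) = 0.03987 × 0.4422 = 0.01763 mol
Let x = n(NaOH), y = n(Na2CO3).
Titrant: 1x + 2y = 0.01763;  mass: 40.00x + 105.99y = 0.8702
Solving, x = 4.935 × 10^-3 mol, y = 6.348 × 10^-3 mol
mass of NaOH = 4.935 × 10^-3 × 40.00 = 0.1974 g
% NaOH = 0.1974 / 0.8702 × 100 = 22.68 %

22.68 %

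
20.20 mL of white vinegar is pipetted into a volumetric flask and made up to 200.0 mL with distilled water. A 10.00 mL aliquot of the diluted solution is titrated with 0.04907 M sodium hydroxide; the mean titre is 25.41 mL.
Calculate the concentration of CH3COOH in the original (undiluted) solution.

CH3COOH + NaOH → CH3COONa + H2O
n(NaOH) = 0.02541 × 0.04907 = 1.247 × 10^-3 mol
n(CH3COOH) in the aliquot = 1.247 × 10^-3 mol (1:1 ratio)
[CH3COOH]_dilute = 1.247 × 10^-3 / 0.01000 = 0.1247 mol/L
Dilution factor = 200.0 / 20.20 = 9.901
[CH3COOH]_stock = 0.1247 × 9.901 = 1.235 mol/L

1.235 M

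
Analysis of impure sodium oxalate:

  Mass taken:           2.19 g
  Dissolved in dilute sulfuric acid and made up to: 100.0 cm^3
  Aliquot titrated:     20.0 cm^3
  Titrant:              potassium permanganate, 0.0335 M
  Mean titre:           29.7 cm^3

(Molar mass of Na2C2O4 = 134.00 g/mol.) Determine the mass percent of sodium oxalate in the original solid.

2 MnO4^- + 5 C2O4^2- + 16 H^+ → 2 Mn^2+ + 10 CO2 + 8 H2O
n(KMnO4) per titration = 0.0297 × 0.0335 = 9.95 × 10^-4 mol
From the 5:2 ratio, n(Na2C2O4) in each aliquot = 5/2 × 9.95 × 10^-4 = 2.49 × 10^-3 mol
n(Na2C2O4) in the whole flask = 2.49 × 10^-3 × 100.0/20.0 = 0.0124 mol
mass of Na2C2O4 = 0.0124 × 134.00 = 1.67 g
% Na2C2O4 = 1.67 / 2.19 × 100 = 76.1 %

76.1 %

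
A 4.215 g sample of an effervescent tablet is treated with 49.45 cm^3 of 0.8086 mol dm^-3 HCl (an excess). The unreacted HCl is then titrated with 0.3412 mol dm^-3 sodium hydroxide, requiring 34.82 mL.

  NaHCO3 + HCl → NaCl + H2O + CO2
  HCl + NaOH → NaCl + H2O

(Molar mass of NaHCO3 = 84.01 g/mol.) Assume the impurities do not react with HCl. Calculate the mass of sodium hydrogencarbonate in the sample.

n(HCl) added = 0.04945 × 0.8086 = 0.03999 mol
n(NaOH) used in back-titration = 0.03482 × 0.3412 = 0.01188 mol
n(HCl) left over = 0.01188 mol (1:1 ratio)
n(HCl) consumed by analyte = 0.03999 − 0.01188 = 0.02810 mol
n(NaHCO3) = 0.02810 mol (1:1 ratio)
mass of NaHCO3 = 0.02810 × 84.01 = 2.361 g

2.361 g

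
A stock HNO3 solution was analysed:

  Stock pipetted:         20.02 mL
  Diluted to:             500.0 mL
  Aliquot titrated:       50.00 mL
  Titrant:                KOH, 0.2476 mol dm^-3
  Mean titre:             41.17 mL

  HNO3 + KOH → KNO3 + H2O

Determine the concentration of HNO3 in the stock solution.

5.092 mol/L

n(KOH) = 0.04117 × 0.2476 = 0.01019 mol
n(HNO3) in the aliquot = 0.01019 mol (1:1 ratio)
[HNO3]_dilute = 0.01019 / 0.05000 = 0.2039 mol/L
Dilution factor = 500.0 / 20.02 = 24.98
[HNO3]_stock = 0.2039 × 24.98 = 5.092 mol/L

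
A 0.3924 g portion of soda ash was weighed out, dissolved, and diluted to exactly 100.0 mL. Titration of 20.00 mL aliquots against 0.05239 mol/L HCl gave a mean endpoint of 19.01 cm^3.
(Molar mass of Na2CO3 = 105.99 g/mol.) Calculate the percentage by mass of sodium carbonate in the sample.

67.25 %

Na2CO3 + 2 HCl → 2 NaCl + H2O + CO2
n(HCl) per titration = 0.01901 × 0.05239 = 9.959 × 10^-4 mol
From the 1:2 ratio, n(Na2CO3) in each aliquot = 1/2 × 9.959 × 10^-4 = 4.980 × 10^-4 mol
n(Na2CO3) in the whole flask = 4.980 × 10^-4 × 100.0/20.00 = 2.490 × 10^-3 mol
mass of Na2CO3 = 2.490 × 10^-3 × 105.99 = 0.2639 g
% Na2CO3 = 0.2639 / 0.3924 × 100 = 67.25 %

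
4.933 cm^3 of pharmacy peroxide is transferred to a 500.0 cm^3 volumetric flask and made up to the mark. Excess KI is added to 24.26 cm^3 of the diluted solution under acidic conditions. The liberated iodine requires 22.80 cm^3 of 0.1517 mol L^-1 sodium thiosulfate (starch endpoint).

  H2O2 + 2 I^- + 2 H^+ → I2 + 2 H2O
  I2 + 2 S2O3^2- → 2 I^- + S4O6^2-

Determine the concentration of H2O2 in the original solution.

7.225 mol/L

n(S2O3^2-) = 0.02280 × 0.1517 = 3.459 × 10^-3 mol
n(I2) = n(S2O3^2-)/2 = 1.729 × 10^-3 mol
n(H2O2) in the aliquot = 1.729 × 10^-3 mol (1:1 ratio)
[H2O2]_dilute = 1.729 × 10^-3 / 0.02426 = 0.07129 mol/L
[H2O2]_original = 0.07129 × 500.0/4.933 = 7.225 mol/L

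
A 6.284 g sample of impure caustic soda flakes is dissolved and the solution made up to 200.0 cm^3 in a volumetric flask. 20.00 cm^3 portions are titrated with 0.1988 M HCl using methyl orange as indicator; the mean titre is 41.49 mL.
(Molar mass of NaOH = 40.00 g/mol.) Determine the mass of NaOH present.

NaOH + HCl → NaCl + H2O
n(HCl) per titration = 0.04149 × 0.1988 = 8.248 × 10^-3 mol
n(NaOH) in each aliquot = 8.248 × 10^-3 mol (1:1 ratio)
n(NaOH) in the whole flask = 8.248 × 10^-3 × 200.0/20.00 = 0.08248 mol
mass of NaOH = 0.08248 × 40.00 = 3.299 g

3.299 g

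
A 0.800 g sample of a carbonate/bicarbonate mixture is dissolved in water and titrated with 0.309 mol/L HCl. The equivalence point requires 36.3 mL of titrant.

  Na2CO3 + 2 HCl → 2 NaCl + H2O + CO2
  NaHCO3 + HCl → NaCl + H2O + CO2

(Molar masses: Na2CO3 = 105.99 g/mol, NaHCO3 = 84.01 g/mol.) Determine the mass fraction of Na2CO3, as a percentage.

30.4 %

n(HCl) = 0.0363 × 0.309 = 0.0112 mol
Let x = n(Na2CO3), y = n(NaHCO3).
Titrant: 2x + 1y = 0.0112;  mass: 105.99x + 84.01y = 0.800
Solving, x = 2.29 × 10^-3 mol, y = 6.63 × 10^-3 mol
mass of Na2CO3 = 2.29 × 10^-3 × 105.99 = 0.243 g
% Na2CO3 = 0.243 / 0.800 × 100 = 30.4 %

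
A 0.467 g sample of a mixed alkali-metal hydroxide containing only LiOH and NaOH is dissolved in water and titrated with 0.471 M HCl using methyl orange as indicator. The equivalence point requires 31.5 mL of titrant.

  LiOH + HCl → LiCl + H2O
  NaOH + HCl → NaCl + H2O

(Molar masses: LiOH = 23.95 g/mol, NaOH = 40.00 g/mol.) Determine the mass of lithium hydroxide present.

n(HCl) = 0.0315 × 0.471 = 0.0148 mol
Let x = n(LiOH), y = n(NaOH).
Titrant: 1x + 1y = 0.0148;  mass: 23.95x + 40.00y = 0.467
Solving, x = 7.88 × 10^-3 mol, y = 6.96 × 10^-3 mol
mass of LiOH = 7.88 × 10^-3 × 23.95 = 0.189 g

0.189 g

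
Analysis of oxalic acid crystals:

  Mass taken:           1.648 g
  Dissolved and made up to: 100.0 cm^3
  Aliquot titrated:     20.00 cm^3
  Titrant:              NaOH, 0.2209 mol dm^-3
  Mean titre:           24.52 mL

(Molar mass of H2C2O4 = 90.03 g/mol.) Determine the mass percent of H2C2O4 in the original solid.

73.98 %

H2C2O4 + 2 NaOH → Na2C2O4 + 2 H2O
n(NaOH) per titration = 0.02452 × 0.2209 = 5.416 × 10^-3 mol
From the 1:2 ratio, n(H2C2O4) in each aliquot = 1/2 × 5.416 × 10^-3 = 2.708 × 10^-3 mol
n(H2C2O4) in the whole flask = 2.708 × 10^-3 × 100.0/20.00 = 0.01354 mol
mass of H2C2O4 = 0.01354 × 90.03 = 1.219 g
% H2C2O4 = 1.219 / 1.648 × 100 = 73.98 %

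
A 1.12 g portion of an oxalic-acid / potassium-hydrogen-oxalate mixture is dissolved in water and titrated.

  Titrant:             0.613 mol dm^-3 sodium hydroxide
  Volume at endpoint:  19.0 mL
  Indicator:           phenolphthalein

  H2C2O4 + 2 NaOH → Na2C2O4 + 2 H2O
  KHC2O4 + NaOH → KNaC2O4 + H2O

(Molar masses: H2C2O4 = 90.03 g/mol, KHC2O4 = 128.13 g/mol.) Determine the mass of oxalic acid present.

n(NaOH) = 0.0190 × 0.613 = 0.0116 mol
Let x = n(H2C2O4), y = n(KHC2O4).
Titrant: 2x + 1y = 0.0116;  mass: 90.03x + 128.13y = 1.12
Solving, x = 2.24 × 10^-3 mol, y = 7.17 × 10^-3 mol
mass of H2C2O4 = 2.24 × 10^-3 × 90.03 = 0.202 g

0.202 g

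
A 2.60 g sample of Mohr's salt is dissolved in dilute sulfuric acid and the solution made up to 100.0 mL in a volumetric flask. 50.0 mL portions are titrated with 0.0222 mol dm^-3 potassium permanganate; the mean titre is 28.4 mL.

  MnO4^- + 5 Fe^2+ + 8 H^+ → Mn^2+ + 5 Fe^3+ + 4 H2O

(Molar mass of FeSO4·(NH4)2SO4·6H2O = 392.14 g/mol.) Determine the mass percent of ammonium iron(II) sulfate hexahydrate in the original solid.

n(KMnO4) per titration = 0.0284 × 0.0222 = 6.30 × 10^-4 mol
From the 5:1 ratio, n(FeSO4·(NH4)2SO4·6H2O) in each aliquot = 5/1 × 6.30 × 10^-4 = 3.15 × 10^-3 mol
n(FeSO4·(NH4)2SO4·6H2O) in the whole flask = 3.15 × 10^-3 × 100.0/50.0 = 6.30 × 10^-3 mol
mass of FeSO4·(NH4)2SO4·6H2O = 6.30 × 10^-3 × 392.14 = 2.47 g
% FeSO4·(NH4)2SO4·6H2O = 2.47 / 2.60 × 100 = 95.1 %

95.1 %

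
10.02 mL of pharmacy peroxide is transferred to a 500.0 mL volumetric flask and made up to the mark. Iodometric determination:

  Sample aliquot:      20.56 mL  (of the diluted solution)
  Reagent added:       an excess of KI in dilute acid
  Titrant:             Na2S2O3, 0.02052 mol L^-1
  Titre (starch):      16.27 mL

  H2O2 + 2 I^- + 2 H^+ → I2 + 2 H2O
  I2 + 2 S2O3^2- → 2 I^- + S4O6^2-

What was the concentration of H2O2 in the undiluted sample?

0.4051 mol/L

n(S2O3^2-) = 0.01627 × 0.02052 = 3.339 × 10^-4 mol
n(I2) = n(S2O3^2-)/2 = 1.669 × 10^-4 mol
n(H2O2) in the aliquot = 1.669 × 10^-4 mol (1:1 ratio)
[H2O2]_dilute = 1.669 × 10^-4 / 0.02056 = 0.008119 mol/L
[H2O2]_original = 0.008119 × 500.0/10.02 = 0.4051 mol/L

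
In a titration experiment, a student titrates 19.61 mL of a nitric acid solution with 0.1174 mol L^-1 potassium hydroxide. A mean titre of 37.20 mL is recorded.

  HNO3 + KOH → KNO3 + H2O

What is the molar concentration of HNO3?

0.2227 mol/L

n(KOH) = 0.03720 L × 0.1174 mol/L = 4.367 × 10^-3 mol
n(HNO3) = 4.367 × 10^-3 mol (1:1 mole ratio)
[HNO3] = 4.367 × 10^-3 mol / 0.01961 L = 0.2227 mol/L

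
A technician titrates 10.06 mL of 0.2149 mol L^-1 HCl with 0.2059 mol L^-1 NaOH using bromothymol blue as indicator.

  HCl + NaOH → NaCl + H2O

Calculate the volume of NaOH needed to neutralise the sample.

10.50 mL

n(HCl) = 0.01006 L × 0.2149 mol/L = 2.162 × 10^-3 mol
n(NaOH) = 2.162 × 10^-3 mol (1:1 stoichiometry)
V(NaOH) = 2.162 × 10^-3 mol / 0.2059 mol/L = 0.01050 L = 10.50 mL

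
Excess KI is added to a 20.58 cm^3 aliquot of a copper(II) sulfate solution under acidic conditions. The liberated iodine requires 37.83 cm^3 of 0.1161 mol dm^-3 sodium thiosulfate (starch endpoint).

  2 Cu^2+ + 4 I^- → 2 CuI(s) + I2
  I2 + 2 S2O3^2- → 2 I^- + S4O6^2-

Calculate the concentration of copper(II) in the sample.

n(S2O3^2-) = 0.03783 × 0.1161 = 4.392 × 10^-3 mol
n(I2) = n(S2O3^2-)/2 = 2.196 × 10^-3 mol
From the 2:1 ratio, n(Cu2+) in the aliquot = 2/1 × 2.196 × 10^-3 = 4.392 × 10^-3 mol
[Cu2+] = 4.392 × 10^-3 / 0.02058 = 0.2134 mol/L

0.2134 mol/L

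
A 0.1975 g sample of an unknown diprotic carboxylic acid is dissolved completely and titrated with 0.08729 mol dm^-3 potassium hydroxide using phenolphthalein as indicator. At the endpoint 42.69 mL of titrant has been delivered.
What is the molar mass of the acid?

106.0 g/mol

n(KOH) = 0.04269 L × 0.08729 mol/L = 3.726 × 10^-3 mol
From the 1:2 ratio, n(H2A) = 1/2 × 3.726 × 10^-3 = 1.863 × 10^-3 mol
M = m / n = 0.1975 g / 1.863 × 10^-3 mol = 106.0 g/mol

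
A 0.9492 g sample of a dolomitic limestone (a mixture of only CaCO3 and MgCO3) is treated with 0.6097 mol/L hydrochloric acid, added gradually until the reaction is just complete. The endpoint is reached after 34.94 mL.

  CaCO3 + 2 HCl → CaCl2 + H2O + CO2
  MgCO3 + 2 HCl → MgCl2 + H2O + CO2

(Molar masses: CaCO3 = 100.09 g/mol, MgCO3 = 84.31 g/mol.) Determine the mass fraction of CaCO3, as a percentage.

34.20 %

n(HCl) = 0.03494 × 0.6097 = 0.02130 mol
Let x = n(CaCO3), y = n(MgCO3).
Titrant: 2x + 2y = 0.02130;  mass: 100.09x + 84.31y = 0.9492
Solving, x = 3.243 × 10^-3 mol, y = 7.408 × 10^-3 mol
mass of CaCO3 = 3.243 × 10^-3 × 100.09 = 0.3246 g
% CaCO3 = 0.3246 / 0.9492 × 100 = 34.20 %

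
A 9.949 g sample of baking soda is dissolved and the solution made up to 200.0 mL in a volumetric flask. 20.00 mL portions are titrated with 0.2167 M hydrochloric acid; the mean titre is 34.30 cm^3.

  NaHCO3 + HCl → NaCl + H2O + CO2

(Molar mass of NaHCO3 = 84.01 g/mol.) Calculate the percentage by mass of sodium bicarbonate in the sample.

n(HCl) per titration = 0.03430 × 0.2167 = 7.433 × 10^-3 mol
n(NaHCO3) in each aliquot = 7.433 × 10^-3 mol (1:1 ratio)
n(NaHCO3) in the whole flask = 7.433 × 10^-3 × 200.0/20.00 = 0.07433 mol
mass of NaHCO3 = 0.07433 × 84.01 = 6.244 g
% NaHCO3 = 6.244 / 9.949 × 100 = 62.76 %

62.76 %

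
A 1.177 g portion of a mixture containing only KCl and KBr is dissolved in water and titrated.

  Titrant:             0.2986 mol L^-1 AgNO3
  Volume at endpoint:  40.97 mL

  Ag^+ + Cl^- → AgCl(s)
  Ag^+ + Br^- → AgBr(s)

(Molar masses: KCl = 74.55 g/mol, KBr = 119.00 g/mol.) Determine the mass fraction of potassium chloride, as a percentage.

39.73 %

n(AgNO3) = 0.04097 × 0.2986 = 0.01223 mol
Let x = n(KCl), y = n(KBr).
Titrant: 1x + 1y = 0.01223;  mass: 74.55x + 119.00y = 1.177
Solving, x = 6.272 × 10^-3 mol, y = 5.961 × 10^-3 mol
mass of KCl = 6.272 × 10^-3 × 74.55 = 0.4676 g
% KCl = 0.4676 / 1.177 × 100 = 39.73 %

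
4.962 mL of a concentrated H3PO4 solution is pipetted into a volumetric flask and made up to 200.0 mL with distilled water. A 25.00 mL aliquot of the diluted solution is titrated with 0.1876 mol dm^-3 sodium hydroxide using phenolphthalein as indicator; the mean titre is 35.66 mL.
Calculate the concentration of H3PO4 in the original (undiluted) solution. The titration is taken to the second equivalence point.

H3PO4 + 2 NaOH → Na2HPO4 + 2 H2O
n(NaOH) = 0.03566 × 0.1876 = 6.690 × 10^-3 mol
From the 1:2 ratio, n(H3PO4) in the aliquot = 1/2 × 6.690 × 10^-3 = 3.345 × 10^-3 mol
[H3PO4]_dilute = 3.345 × 10^-3 / 0.02500 = 0.1338 mol/L
Dilution factor = 200.0 / 4.962 = 40.31
[H3PO4]_stock = 0.1338 × 40.31 = 5.393 mol/L

5.393 mol/L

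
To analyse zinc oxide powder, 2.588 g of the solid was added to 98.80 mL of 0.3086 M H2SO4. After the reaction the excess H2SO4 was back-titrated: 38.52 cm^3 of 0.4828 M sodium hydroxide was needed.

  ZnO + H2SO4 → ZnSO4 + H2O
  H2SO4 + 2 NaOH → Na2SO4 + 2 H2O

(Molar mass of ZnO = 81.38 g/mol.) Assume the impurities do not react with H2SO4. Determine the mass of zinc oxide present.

1.725 g

n(H2SO4) added = 0.09880 × 0.3086 = 0.03049 mol
n(NaOH) used in back-titration = 0.03852 × 0.4828 = 0.01860 mol
From the 1:2 ratio, n(H2SO4) left over = 1/2 × 0.01860 = 9.299 × 10^-3 mol
n(H2SO4) consumed by analyte = 0.03049 − 9.299 × 10^-3 = 0.02119 mol
n(ZnO) = 0.02119 mol (1:1 ratio)
mass of ZnO = 0.02119 × 81.38 = 1.725 g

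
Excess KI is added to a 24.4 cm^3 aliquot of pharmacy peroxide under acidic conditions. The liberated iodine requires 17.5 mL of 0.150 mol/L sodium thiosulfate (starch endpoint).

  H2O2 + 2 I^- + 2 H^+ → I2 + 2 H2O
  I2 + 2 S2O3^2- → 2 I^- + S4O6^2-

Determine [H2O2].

0.0538 mol/L

n(S2O3^2-) = 0.0175 × 0.150 = 2.62 × 10^-3 mol
n(I2) = n(S2O3^2-)/2 = 1.31 × 10^-3 mol
n(H2O2) in the aliquot = 1.31 × 10^-3 mol (1:1 ratio)
[H2O2] = 1.31 × 10^-3 / 0.0244 = 0.0538 mol/L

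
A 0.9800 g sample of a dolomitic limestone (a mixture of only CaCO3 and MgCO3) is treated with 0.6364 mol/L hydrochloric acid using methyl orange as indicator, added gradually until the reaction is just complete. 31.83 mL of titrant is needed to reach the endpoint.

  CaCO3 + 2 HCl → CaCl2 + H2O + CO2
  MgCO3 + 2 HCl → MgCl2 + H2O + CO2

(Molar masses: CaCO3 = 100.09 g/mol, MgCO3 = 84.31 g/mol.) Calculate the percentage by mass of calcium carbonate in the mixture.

81.60 %

n(HCl) = 0.03183 × 0.6364 = 0.02026 mol
Let x = n(CaCO3), y = n(MgCO3).
Titrant: 2x + 2y = 0.02026;  mass: 100.09x + 84.31y = 0.9800
Solving, x = 7.990 × 10^-3 mol, y = 2.138 × 10^-3 mol
mass of CaCO3 = 7.990 × 10^-3 × 100.09 = 0.7997 g
% CaCO3 = 0.7997 / 0.9800 × 100 = 81.60 %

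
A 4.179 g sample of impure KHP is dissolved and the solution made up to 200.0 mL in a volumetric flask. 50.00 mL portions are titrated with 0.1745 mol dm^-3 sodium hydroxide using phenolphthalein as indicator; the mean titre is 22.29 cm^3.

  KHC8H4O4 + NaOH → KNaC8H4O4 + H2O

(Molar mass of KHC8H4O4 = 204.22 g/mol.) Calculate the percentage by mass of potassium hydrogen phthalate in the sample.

76.03 %

n(NaOH) per titration = 0.02229 × 0.1745 = 3.890 × 10^-3 mol
n(KHC8H4O4) in each aliquot = 3.890 × 10^-3 mol (1:1 ratio)
n(KHC8H4O4) in the whole flask = 3.890 × 10^-3 × 200.0/50.00 = 0.01556 mol
mass of KHC8H4O4 = 0.01556 × 204.22 = 3.177 g
% KHC8H4O4 = 3.177 / 4.179 × 100 = 76.03 %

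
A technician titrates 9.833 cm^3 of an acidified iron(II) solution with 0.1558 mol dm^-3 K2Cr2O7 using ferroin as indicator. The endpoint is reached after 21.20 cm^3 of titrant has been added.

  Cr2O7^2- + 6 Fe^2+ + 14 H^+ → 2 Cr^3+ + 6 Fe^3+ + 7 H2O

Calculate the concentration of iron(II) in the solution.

2.015 mol/L

n(K2Cr2O7) = 0.02120 L × 0.1558 mol/L = 3.303 × 10^-3 mol
From the 6:1 mole ratio, n(Fe2+) = 6/1 × 3.303 × 10^-3 = 0.01982 mol
[Fe2+] = 0.01982 mol / 0.009833 L = 2.015 mol/L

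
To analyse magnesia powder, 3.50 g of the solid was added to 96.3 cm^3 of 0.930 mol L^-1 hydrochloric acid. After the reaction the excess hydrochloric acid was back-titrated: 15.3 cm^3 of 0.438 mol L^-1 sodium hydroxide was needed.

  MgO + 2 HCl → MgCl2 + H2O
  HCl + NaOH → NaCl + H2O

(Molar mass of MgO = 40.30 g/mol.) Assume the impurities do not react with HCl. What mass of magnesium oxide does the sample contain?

1.67 g

n(HCl) added = 0.0963 × 0.930 = 0.0896 mol
n(NaOH) used in back-titration = 0.0153 × 0.438 = 6.70 × 10^-3 mol
n(HCl) left over = 6.70 × 10^-3 mol (1:1 ratio)
n(HCl) consumed by analyte = 0.0896 − 6.70 × 10^-3 = 0.0829 mol
From the 1:2 ratio, n(MgO) = 1/2 × 0.0829 = 0.0414 mol
mass of MgO = 0.0414 × 40.30 = 1.67 g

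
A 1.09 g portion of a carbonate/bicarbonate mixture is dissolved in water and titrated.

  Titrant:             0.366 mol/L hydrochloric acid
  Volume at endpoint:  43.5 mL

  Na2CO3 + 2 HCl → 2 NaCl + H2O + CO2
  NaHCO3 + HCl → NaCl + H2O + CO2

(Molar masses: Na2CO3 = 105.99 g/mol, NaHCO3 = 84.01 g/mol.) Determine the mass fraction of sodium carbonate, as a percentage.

38.8 %

n(HCl) = 0.0435 × 0.366 = 0.0159 mol
Let x = n(Na2CO3), y = n(NaHCO3).
Titrant: 2x + 1y = 0.0159;  mass: 105.99x + 84.01y = 1.09
Solving, x = 3.99 × 10^-3 mol, y = 7.94 × 10^-3 mol
mass of Na2CO3 = 3.99 × 10^-3 × 105.99 = 0.423 g
% Na2CO3 = 0.423 / 1.09 × 100 = 38.8 %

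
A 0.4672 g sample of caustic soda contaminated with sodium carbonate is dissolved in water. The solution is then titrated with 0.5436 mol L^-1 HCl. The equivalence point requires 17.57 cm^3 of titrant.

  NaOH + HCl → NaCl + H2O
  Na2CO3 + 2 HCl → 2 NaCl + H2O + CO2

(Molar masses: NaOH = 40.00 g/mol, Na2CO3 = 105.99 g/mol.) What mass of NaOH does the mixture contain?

n(HCl) = 0.01757 × 0.5436 = 9.551 × 10^-3 mol
Let x = n(NaOH), y = n(Na2CO3).
Titrant: 1x + 2y = 9.551 × 10^-3;  mass: 40.00x + 105.99y = 0.4672
Solving, x = 2.998 × 10^-3 mol, y = 3.277 × 10^-3 mol
mass of NaOH = 2.998 × 10^-3 × 40.00 = 0.1199 g

0.1199 g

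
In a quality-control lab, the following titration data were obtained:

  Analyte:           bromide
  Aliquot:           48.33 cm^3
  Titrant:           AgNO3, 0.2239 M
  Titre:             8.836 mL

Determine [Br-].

0.04093 M

Ag^+ + Br^- → AgBr(s)
n(AgNO3) = 0.008836 L × 0.2239 mol/L = 1.978 × 10^-3 mol
n(Br-) = 1.978 × 10^-3 mol (1:1 mole ratio)
[Br-] = 1.978 × 10^-3 mol / 0.04833 L = 0.04093 mol/L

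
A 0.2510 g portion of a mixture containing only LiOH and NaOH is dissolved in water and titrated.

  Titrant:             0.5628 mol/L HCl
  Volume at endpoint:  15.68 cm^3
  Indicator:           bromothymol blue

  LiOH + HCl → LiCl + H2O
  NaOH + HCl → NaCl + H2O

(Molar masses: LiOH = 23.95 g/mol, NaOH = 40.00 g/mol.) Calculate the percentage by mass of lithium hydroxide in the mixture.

60.63 %

n(HCl) = 0.01568 × 0.5628 = 8.825 × 10^-3 mol
Let x = n(LiOH), y = n(NaOH).
Titrant: 1x + 1y = 8.825 × 10^-3;  mass: 23.95x + 40.00y = 0.2510
Solving, x = 6.354 × 10^-3 mol, y = 2.470 × 10^-3 mol
mass of LiOH = 6.354 × 10^-3 × 23.95 = 0.1522 g
% LiOH = 0.1522 / 0.2510 × 100 = 60.63 %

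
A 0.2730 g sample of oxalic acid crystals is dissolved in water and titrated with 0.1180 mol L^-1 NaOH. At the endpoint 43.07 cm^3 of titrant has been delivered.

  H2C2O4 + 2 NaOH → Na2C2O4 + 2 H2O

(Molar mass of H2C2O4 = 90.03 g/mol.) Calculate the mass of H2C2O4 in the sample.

n(NaOH) = 0.04307 L × 0.1180 mol/L = 5.082 × 10^-3 mol
From the 1:2 ratio, n(H2C2O4) = 1/2 × 5.082 × 10^-3 = 2.541 × 10^-3 mol
mass of H2C2O4 = 2.541 × 10^-3 × 90.03 g/mol = 0.2288 g

0.2288 g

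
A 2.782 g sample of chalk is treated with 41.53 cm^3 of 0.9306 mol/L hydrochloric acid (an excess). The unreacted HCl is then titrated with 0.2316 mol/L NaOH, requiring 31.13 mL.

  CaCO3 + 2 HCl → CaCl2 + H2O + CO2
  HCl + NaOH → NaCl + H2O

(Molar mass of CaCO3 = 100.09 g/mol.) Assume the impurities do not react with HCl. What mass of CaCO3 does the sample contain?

1.573 g

n(HCl) added = 0.04153 × 0.9306 = 0.03865 mol
n(NaOH) used in back-titration = 0.03113 × 0.2316 = 7.210 × 10^-3 mol
n(HCl) left over = 7.210 × 10^-3 mol (1:1 ratio)
n(HCl) consumed by analyte = 0.03865 − 7.210 × 10^-3 = 0.03144 mol
From the 1:2 ratio, n(CaCO3) = 1/2 × 0.03144 = 0.01572 mol
mass of CaCO3 = 0.01572 × 100.09 = 1.573 g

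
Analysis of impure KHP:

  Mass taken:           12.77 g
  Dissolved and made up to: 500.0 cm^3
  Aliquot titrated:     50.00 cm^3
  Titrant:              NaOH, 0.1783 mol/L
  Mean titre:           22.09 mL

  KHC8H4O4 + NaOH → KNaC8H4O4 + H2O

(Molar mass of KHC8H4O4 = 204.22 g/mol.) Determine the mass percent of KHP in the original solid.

62.99 %

n(NaOH) per titration = 0.02209 × 0.1783 = 3.939 × 10^-3 mol
n(KHC8H4O4) in each aliquot = 3.939 × 10^-3 mol (1:1 ratio)
n(KHC8H4O4) in the whole flask = 3.939 × 10^-3 × 500.0/50.00 = 0.03939 mol
mass of KHC8H4O4 = 0.03939 × 204.22 = 8.044 g
% KHC8H4O4 = 8.044 / 12.77 × 100 = 62.99 %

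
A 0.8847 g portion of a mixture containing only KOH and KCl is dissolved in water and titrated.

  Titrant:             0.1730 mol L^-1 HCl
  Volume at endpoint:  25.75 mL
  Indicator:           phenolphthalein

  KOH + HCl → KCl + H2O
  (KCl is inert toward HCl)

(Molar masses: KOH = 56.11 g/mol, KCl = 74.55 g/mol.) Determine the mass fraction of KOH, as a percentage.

n(HCl) = 0.02575 × 0.1730 = 4.455 × 10^-3 mol
Let x = n(KOH), y = n(KCl).
Titrant: 1x = 4.455 × 10^-3;  mass: 56.11x + 74.55y = 0.8847
Solving, x = 4.455 × 10^-3 mol, y = 8.514 × 10^-3 mol
mass of KOH = 4.455 × 10^-3 × 56.11 = 0.2500 g
% KOH = 0.2500 / 0.8847 × 100 = 28.25 %

28.25 %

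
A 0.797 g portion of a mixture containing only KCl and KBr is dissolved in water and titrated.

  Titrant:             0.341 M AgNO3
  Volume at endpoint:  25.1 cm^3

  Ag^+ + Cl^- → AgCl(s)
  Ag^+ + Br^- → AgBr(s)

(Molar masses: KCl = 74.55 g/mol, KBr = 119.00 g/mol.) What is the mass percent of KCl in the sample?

n(AgNO3) = 0.0251 × 0.341 = 8.56 × 10^-3 mol
Let x = n(KCl), y = n(KBr).
Titrant: 1x + 1y = 8.56 × 10^-3;  mass: 74.55x + 119.00y = 0.797
Solving, x = 4.98 × 10^-3 mol, y = 3.58 × 10^-3 mol
mass of KCl = 4.98 × 10^-3 × 74.55 = 0.372 g
% KCl = 0.372 / 0.797 × 100 = 46.6 %

46.6 %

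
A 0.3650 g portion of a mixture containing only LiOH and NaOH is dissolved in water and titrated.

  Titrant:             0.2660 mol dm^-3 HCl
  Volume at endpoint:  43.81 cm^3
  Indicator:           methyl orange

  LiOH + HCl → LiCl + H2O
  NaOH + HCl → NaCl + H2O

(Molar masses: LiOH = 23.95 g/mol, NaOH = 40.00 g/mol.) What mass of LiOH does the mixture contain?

0.1509 g

n(HCl) = 0.04381 × 0.2660 = 0.01165 mol
Let x = n(LiOH), y = n(NaOH).
Titrant: 1x + 1y = 0.01165;  mass: 23.95x + 40.00y = 0.3650
Solving, x = 6.301 × 10^-3 mol, y = 5.352 × 10^-3 mol
mass of LiOH = 6.301 × 10^-3 × 23.95 = 0.1509 g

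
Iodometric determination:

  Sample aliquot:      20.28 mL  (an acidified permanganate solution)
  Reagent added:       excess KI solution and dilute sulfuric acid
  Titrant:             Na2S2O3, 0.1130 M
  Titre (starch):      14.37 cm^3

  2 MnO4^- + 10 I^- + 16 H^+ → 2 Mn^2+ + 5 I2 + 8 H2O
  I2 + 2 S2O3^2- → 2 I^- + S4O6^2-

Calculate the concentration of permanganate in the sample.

0.01601 M

n(S2O3^2-) = 0.01437 × 0.1130 = 1.624 × 10^-3 mol
n(I2) = n(S2O3^2-)/2 = 8.119 × 10^-4 mol
From the 2:5 ratio, n(MnO4^-) in the aliquot = 2/5 × 8.119 × 10^-4 = 3.248 × 10^-4 mol
[MnO4^-] = 3.248 × 10^-4 / 0.02028 = 0.01601 mol/L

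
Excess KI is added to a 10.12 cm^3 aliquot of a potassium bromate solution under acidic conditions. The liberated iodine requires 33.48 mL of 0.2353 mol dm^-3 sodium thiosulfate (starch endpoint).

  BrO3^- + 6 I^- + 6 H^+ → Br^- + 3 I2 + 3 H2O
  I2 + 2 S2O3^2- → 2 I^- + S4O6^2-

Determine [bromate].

n(S2O3^2-) = 0.03348 × 0.2353 = 7.878 × 10^-3 mol
n(I2) = n(S2O3^2-)/2 = 3.939 × 10^-3 mol
From the 1:3 ratio, n(BrO3^-) in the aliquot = 1/3 × 3.939 × 10^-3 = 1.313 × 10^-3 mol
[BrO3^-] = 1.313 × 10^-3 / 0.01012 = 0.1297 mol/L

0.1297 mol/L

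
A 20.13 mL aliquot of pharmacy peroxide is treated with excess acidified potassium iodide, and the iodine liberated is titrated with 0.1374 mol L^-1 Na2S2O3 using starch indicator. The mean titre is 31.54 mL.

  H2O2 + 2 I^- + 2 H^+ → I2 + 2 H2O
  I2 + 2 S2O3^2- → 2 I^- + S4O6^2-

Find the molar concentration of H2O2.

n(S2O3^2-) = 0.03154 × 0.1374 = 4.334 × 10^-3 mol
n(I2) = n(S2O3^2-)/2 = 2.167 × 10^-3 mol
n(H2O2) in the aliquot = 2.167 × 10^-3 mol (1:1 ratio)
[H2O2] = 2.167 × 10^-3 / 0.02013 = 0.1076 mol/L

0.1076 mol/L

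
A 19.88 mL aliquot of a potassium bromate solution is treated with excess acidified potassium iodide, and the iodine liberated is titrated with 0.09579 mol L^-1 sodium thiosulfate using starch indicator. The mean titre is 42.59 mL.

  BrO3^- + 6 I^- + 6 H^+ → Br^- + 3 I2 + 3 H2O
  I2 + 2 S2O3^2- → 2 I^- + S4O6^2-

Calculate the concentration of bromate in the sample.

0.03420 mol/L

n(S2O3^2-) = 0.04259 × 0.09579 = 4.080 × 10^-3 mol
n(I2) = n(S2O3^2-)/2 = 2.040 × 10^-3 mol
From the 1:3 ratio, n(BrO3^-) in the aliquot = 1/3 × 2.040 × 10^-3 = 6.799 × 10^-4 mol
[BrO3^-] = 6.799 × 10^-4 / 0.01988 = 0.03420 mol/L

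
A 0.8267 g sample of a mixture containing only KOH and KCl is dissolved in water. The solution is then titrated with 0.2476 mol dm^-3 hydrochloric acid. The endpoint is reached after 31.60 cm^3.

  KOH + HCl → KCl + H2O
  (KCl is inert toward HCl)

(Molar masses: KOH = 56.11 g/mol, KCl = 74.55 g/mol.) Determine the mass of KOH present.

n(HCl) = 0.03160 × 0.2476 = 7.824 × 10^-3 mol
Let x = n(KOH), y = n(KCl).
Titrant: 1x = 7.824 × 10^-3;  mass: 56.11x + 74.55y = 0.8267
Solving, x = 7.824 × 10^-3 mol, y = 5.200 × 10^-3 mol
mass of KOH = 7.824 × 10^-3 × 56.11 = 0.4390 g

0.4390 g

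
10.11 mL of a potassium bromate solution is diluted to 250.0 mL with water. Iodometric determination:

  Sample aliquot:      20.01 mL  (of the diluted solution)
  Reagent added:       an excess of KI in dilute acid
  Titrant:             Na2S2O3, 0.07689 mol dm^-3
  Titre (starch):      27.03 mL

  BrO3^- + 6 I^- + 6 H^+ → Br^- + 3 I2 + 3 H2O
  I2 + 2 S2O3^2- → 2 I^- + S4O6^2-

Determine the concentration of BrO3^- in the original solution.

0.4281 mol/L

n(S2O3^2-) = 0.02703 × 0.07689 = 2.078 × 10^-3 mol
n(I2) = n(S2O3^2-)/2 = 1.039 × 10^-3 mol
From the 1:3 ratio, n(BrO3^-) in the aliquot = 1/3 × 1.039 × 10^-3 = 3.464 × 10^-4 mol
[BrO3^-]_dilute = 3.464 × 10^-4 / 0.02001 = 0.01731 mol/L
[BrO3^-]_original = 0.01731 × 250.0/10.11 = 0.4281 mol/L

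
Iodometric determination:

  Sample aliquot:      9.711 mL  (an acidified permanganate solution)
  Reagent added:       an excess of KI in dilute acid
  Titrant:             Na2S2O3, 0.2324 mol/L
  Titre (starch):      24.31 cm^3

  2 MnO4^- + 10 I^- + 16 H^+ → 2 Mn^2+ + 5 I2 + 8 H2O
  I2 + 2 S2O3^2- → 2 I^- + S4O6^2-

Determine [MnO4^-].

0.1164 mol/L

n(S2O3^2-) = 0.02431 × 0.2324 = 5.650 × 10^-3 mol
n(I2) = n(S2O3^2-)/2 = 2.825 × 10^-3 mol
From the 2:5 ratio, n(MnO4^-) in the aliquot = 2/5 × 2.825 × 10^-3 = 1.130 × 10^-3 mol
[MnO4^-] = 1.130 × 10^-3 / 0.009711 = 0.1164 mol/L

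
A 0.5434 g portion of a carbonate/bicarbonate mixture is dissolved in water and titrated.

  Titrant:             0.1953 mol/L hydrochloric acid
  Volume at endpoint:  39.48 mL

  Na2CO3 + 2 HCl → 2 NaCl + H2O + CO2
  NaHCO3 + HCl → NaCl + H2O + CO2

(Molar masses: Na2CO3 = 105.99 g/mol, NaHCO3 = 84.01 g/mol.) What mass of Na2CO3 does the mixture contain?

n(HCl) = 0.03948 × 0.1953 = 7.710 × 10^-3 mol
Let x = n(Na2CO3), y = n(NaHCO3).
Titrant: 2x + 1y = 7.710 × 10^-3;  mass: 105.99x + 84.01y = 0.5434
Solving, x = 1.682 × 10^-3 mol, y = 4.346 × 10^-3 mol
mass of Na2CO3 = 1.682 × 10^-3 × 105.99 = 0.1783 g

0.1783 g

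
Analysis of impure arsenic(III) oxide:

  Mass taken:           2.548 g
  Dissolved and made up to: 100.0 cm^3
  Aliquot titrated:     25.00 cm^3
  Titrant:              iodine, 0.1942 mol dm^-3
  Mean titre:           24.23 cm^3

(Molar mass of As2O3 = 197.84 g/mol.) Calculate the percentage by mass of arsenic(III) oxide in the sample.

73.07 %

As2O3 + 2 I2 + 2 H2O → As2O5 + 4 HI
n(I2) per titration = 0.02423 × 0.1942 = 4.705 × 10^-3 mol
From the 1:2 ratio, n(As2O3) in each aliquot = 1/2 × 4.705 × 10^-3 = 2.353 × 10^-3 mol
n(As2O3) in the whole flask = 2.353 × 10^-3 × 100.0/25.00 = 9.411 × 10^-3 mol
mass of As2O3 = 9.411 × 10^-3 × 197.84 = 1.862 g
% As2O3 = 1.862 / 2.548 × 100 = 73.07 %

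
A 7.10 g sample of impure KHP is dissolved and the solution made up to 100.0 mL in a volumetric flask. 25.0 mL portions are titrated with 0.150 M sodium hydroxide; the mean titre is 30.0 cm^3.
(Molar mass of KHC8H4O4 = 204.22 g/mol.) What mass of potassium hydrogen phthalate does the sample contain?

KHC8H4O4 + NaOH → KNaC8H4O4 + H2O
n(NaOH) per titration = 0.0300 × 0.150 = 4.50 × 10^-3 mol
n(KHC8H4O4) in each aliquot = 4.50 × 10^-3 mol (1:1 ratio)
n(KHC8H4O4) in the whole flask = 4.50 × 10^-3 × 100.0/25.0 = 0.0180 mol
mass of KHC8H4O4 = 0.0180 × 204.22 = 3.68 g

3.68 g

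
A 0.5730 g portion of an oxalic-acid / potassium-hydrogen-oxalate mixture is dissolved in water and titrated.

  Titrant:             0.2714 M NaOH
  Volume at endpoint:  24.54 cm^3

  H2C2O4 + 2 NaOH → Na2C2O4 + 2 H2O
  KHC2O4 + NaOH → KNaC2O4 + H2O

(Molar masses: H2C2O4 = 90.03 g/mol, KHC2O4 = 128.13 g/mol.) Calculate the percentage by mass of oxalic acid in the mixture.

n(NaOH) = 0.02454 × 0.2714 = 6.660 × 10^-3 mol
Let x = n(H2C2O4), y = n(KHC2O4).
Titrant: 2x + 1y = 6.660 × 10^-3;  mass: 90.03x + 128.13y = 0.5730
Solving, x = 1.687 × 10^-3 mol, y = 3.287 × 10^-3 mol
mass of H2C2O4 = 1.687 × 10^-3 × 90.03 = 0.1518 g
% H2C2O4 = 0.1518 / 0.5730 × 100 = 26.50 %

26.50 %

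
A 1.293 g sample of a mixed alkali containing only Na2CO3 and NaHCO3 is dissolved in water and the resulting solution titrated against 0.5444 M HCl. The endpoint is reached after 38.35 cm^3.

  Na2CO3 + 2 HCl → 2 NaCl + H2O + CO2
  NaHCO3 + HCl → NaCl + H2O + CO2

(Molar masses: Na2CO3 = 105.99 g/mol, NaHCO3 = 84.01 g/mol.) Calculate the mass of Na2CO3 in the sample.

0.7876 g

n(HCl) = 0.03835 × 0.5444 = 0.02088 mol
Let x = n(Na2CO3), y = n(NaHCO3).
Titrant: 2x + 1y = 0.02088;  mass: 105.99x + 84.01y = 1.293
Solving, x = 7.431 × 10^-3 mol, y = 6.016 × 10^-3 mol
mass of Na2CO3 = 7.431 × 10^-3 × 105.99 = 0.7876 g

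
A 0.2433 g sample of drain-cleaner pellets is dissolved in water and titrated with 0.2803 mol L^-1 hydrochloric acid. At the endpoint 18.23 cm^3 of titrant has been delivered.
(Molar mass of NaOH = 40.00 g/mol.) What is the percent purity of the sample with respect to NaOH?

NaOH + HCl → NaCl + H2O
n(HCl) = 0.01823 L × 0.2803 mol/L = 5.110 × 10^-3 mol
n(NaOH) = 5.110 × 10^-3 mol (1:1 ratio)
mass of NaOH = 5.110 × 10^-3 × 40.00 g/mol = 0.2044 g
% NaOH = 0.2044 / 0.2433 × 100 = 84.01 %

84.01 %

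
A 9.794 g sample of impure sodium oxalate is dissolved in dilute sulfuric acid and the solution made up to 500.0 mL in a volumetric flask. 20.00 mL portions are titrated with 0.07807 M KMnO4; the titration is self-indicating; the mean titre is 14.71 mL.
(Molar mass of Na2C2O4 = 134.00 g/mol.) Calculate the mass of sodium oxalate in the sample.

2 MnO4^- + 5 C2O4^2- + 16 H^+ → 2 Mn^2+ + 10 CO2 + 8 H2O
n(KMnO4) per titration = 0.01471 × 0.07807 = 1.148 × 10^-3 mol
From the 5:2 ratio, n(Na2C2O4) in each aliquot = 5/2 × 1.148 × 10^-3 = 2.871 × 10^-3 mol
n(Na2C2O4) in the whole flask = 2.871 × 10^-3 × 500.0/20.00 = 0.07178 mol
mass of Na2C2O4 = 0.07178 × 134.00 = 9.618 g

9.618 g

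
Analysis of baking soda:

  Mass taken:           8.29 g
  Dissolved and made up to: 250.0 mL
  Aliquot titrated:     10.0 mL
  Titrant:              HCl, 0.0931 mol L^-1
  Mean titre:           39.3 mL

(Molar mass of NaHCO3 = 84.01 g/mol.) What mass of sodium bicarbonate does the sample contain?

7.68 g

NaHCO3 + HCl → NaCl + H2O + CO2
n(HCl) per titration = 0.0393 × 0.0931 = 3.66 × 10^-3 mol
n(NaHCO3) in each aliquot = 3.66 × 10^-3 mol (1:1 ratio)
n(NaHCO3) in the whole flask = 3.66 × 10^-3 × 250.0/10.0 = 0.0915 mol
mass of NaHCO3 = 0.0915 × 84.01 = 7.68 g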